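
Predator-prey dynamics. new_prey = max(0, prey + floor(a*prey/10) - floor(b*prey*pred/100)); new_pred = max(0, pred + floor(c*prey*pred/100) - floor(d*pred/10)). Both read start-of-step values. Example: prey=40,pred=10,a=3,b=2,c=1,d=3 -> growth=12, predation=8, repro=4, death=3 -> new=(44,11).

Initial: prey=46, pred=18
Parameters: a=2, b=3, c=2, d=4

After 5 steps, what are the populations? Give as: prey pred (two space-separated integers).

Answer: 1 11

Derivation:
Step 1: prey: 46+9-24=31; pred: 18+16-7=27
Step 2: prey: 31+6-25=12; pred: 27+16-10=33
Step 3: prey: 12+2-11=3; pred: 33+7-13=27
Step 4: prey: 3+0-2=1; pred: 27+1-10=18
Step 5: prey: 1+0-0=1; pred: 18+0-7=11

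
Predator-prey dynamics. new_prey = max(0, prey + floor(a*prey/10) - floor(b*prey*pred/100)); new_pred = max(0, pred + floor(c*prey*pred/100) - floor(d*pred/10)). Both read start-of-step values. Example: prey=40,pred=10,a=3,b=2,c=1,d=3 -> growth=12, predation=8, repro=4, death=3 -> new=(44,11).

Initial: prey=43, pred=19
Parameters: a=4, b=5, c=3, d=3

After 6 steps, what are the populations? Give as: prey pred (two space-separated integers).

Answer: 0 13

Derivation:
Step 1: prey: 43+17-40=20; pred: 19+24-5=38
Step 2: prey: 20+8-38=0; pred: 38+22-11=49
Step 3: prey: 0+0-0=0; pred: 49+0-14=35
Step 4: prey: 0+0-0=0; pred: 35+0-10=25
Step 5: prey: 0+0-0=0; pred: 25+0-7=18
Step 6: prey: 0+0-0=0; pred: 18+0-5=13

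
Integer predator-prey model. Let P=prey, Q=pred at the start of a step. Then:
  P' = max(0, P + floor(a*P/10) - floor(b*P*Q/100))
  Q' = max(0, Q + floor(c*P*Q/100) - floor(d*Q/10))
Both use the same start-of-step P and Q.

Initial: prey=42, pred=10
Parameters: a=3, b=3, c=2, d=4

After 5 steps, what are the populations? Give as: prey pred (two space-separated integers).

Step 1: prey: 42+12-12=42; pred: 10+8-4=14
Step 2: prey: 42+12-17=37; pred: 14+11-5=20
Step 3: prey: 37+11-22=26; pred: 20+14-8=26
Step 4: prey: 26+7-20=13; pred: 26+13-10=29
Step 5: prey: 13+3-11=5; pred: 29+7-11=25

Answer: 5 25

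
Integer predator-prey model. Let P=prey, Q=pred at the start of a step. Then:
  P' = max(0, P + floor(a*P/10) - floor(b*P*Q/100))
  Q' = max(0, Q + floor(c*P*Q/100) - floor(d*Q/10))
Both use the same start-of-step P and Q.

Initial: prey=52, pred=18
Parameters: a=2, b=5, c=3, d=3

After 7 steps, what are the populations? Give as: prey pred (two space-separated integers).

Answer: 0 9

Derivation:
Step 1: prey: 52+10-46=16; pred: 18+28-5=41
Step 2: prey: 16+3-32=0; pred: 41+19-12=48
Step 3: prey: 0+0-0=0; pred: 48+0-14=34
Step 4: prey: 0+0-0=0; pred: 34+0-10=24
Step 5: prey: 0+0-0=0; pred: 24+0-7=17
Step 6: prey: 0+0-0=0; pred: 17+0-5=12
Step 7: prey: 0+0-0=0; pred: 12+0-3=9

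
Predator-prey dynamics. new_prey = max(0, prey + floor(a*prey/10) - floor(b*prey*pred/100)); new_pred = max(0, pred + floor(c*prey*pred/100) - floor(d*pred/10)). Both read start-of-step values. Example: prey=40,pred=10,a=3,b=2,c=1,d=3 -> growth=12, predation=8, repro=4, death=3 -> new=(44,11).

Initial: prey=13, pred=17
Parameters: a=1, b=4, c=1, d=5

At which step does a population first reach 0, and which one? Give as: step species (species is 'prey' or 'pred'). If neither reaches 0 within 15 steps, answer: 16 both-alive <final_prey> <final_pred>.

Step 1: prey: 13+1-8=6; pred: 17+2-8=11
Step 2: prey: 6+0-2=4; pred: 11+0-5=6
Step 3: prey: 4+0-0=4; pred: 6+0-3=3
Step 4: prey: 4+0-0=4; pred: 3+0-1=2
Step 5: prey: 4+0-0=4; pred: 2+0-1=1
Step 6: prey: 4+0-0=4; pred: 1+0-0=1
Steps 7-15: state stable at prey=4, pred=1 (no change)
No extinction within 15 steps

Answer: 16 both-alive 4 1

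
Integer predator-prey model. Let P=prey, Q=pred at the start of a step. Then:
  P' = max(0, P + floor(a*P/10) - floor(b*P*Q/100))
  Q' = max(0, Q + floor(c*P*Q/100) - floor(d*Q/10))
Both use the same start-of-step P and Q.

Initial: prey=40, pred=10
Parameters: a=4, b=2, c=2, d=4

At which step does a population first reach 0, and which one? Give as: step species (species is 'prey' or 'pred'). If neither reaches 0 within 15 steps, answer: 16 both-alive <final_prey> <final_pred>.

Answer: 6 prey

Derivation:
Step 1: prey: 40+16-8=48; pred: 10+8-4=14
Step 2: prey: 48+19-13=54; pred: 14+13-5=22
Step 3: prey: 54+21-23=52; pred: 22+23-8=37
Step 4: prey: 52+20-38=34; pred: 37+38-14=61
Step 5: prey: 34+13-41=6; pred: 61+41-24=78
Step 6: prey: 6+2-9=0; pred: 78+9-31=56
First extinction: prey at step 6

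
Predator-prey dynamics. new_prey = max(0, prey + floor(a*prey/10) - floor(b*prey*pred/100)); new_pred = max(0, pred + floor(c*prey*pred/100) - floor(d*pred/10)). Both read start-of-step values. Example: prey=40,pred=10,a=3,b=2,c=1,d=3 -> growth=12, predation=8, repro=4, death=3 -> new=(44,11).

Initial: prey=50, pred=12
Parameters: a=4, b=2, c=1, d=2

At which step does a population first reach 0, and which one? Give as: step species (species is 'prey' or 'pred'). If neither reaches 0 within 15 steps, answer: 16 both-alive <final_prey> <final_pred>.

Step 1: prey: 50+20-12=58; pred: 12+6-2=16
Step 2: prey: 58+23-18=63; pred: 16+9-3=22
Step 3: prey: 63+25-27=61; pred: 22+13-4=31
Step 4: prey: 61+24-37=48; pred: 31+18-6=43
Step 5: prey: 48+19-41=26; pred: 43+20-8=55
Step 6: prey: 26+10-28=8; pred: 55+14-11=58
Step 7: prey: 8+3-9=2; pred: 58+4-11=51
Step 8: prey: 2+0-2=0; pred: 51+1-10=42
First extinction: prey at step 8

Answer: 8 prey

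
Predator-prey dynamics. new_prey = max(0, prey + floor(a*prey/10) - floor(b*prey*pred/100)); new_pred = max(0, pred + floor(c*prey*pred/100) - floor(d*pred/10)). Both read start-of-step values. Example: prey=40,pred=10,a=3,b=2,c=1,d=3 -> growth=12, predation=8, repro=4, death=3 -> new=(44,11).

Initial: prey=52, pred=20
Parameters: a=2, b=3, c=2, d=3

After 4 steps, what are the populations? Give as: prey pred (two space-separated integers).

Answer: 0 26

Derivation:
Step 1: prey: 52+10-31=31; pred: 20+20-6=34
Step 2: prey: 31+6-31=6; pred: 34+21-10=45
Step 3: prey: 6+1-8=0; pred: 45+5-13=37
Step 4: prey: 0+0-0=0; pred: 37+0-11=26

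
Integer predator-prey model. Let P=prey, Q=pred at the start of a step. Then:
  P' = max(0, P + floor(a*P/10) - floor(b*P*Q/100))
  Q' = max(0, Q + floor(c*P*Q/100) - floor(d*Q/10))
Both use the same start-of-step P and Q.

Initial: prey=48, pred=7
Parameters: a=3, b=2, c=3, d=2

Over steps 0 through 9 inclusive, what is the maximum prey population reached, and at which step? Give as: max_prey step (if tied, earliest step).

Step 1: prey: 48+14-6=56; pred: 7+10-1=16
Step 2: prey: 56+16-17=55; pred: 16+26-3=39
Step 3: prey: 55+16-42=29; pred: 39+64-7=96
Step 4: prey: 29+8-55=0; pred: 96+83-19=160
Step 5: prey: 0+0-0=0; pred: 160+0-32=128
Step 6: prey: 0+0-0=0; pred: 128+0-25=103
Step 7: prey: 0+0-0=0; pred: 103+0-20=83
Step 8: prey: 0+0-0=0; pred: 83+0-16=67
Step 9: prey: 0+0-0=0; pred: 67+0-13=54
Max prey = 56 at step 1

Answer: 56 1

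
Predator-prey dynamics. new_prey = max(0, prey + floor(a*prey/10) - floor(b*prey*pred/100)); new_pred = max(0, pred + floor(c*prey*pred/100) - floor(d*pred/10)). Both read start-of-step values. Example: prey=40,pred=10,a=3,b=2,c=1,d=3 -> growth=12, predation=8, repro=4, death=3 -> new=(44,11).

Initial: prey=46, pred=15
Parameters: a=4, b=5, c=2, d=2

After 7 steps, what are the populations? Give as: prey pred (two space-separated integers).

Answer: 0 13

Derivation:
Step 1: prey: 46+18-34=30; pred: 15+13-3=25
Step 2: prey: 30+12-37=5; pred: 25+15-5=35
Step 3: prey: 5+2-8=0; pred: 35+3-7=31
Step 4: prey: 0+0-0=0; pred: 31+0-6=25
Step 5: prey: 0+0-0=0; pred: 25+0-5=20
Step 6: prey: 0+0-0=0; pred: 20+0-4=16
Step 7: prey: 0+0-0=0; pred: 16+0-3=13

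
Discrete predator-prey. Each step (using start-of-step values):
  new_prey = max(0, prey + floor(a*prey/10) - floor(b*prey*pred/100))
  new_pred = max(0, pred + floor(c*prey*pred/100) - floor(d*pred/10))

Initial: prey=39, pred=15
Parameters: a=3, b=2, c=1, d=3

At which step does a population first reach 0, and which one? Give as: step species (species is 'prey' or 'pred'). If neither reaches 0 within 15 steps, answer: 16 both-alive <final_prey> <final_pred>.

Step 1: prey: 39+11-11=39; pred: 15+5-4=16
Step 2: prey: 39+11-12=38; pred: 16+6-4=18
Step 3: prey: 38+11-13=36; pred: 18+6-5=19
Step 4: prey: 36+10-13=33; pred: 19+6-5=20
Step 5: prey: 33+9-13=29; pred: 20+6-6=20
Step 6: prey: 29+8-11=26; pred: 20+5-6=19
Step 7: prey: 26+7-9=24; pred: 19+4-5=18
Step 8: prey: 24+7-8=23; pred: 18+4-5=17
Step 9: prey: 23+6-7=22; pred: 17+3-5=15
Step 10: prey: 22+6-6=22; pred: 15+3-4=14
Step 11: prey: 22+6-6=22; pred: 14+3-4=13
Step 12: prey: 22+6-5=23; pred: 13+2-3=12
Step 13: prey: 23+6-5=24; pred: 12+2-3=11
Step 14: prey: 24+7-5=26; pred: 11+2-3=10
Step 15: prey: 26+7-5=28; pred: 10+2-3=9
No extinction within 15 steps

Answer: 16 both-alive 28 9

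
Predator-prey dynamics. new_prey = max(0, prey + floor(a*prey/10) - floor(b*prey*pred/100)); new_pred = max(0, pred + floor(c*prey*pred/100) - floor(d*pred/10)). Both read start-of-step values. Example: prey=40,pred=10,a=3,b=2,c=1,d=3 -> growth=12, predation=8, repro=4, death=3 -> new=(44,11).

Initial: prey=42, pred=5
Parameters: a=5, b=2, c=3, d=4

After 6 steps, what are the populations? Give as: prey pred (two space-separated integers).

Step 1: prey: 42+21-4=59; pred: 5+6-2=9
Step 2: prey: 59+29-10=78; pred: 9+15-3=21
Step 3: prey: 78+39-32=85; pred: 21+49-8=62
Step 4: prey: 85+42-105=22; pred: 62+158-24=196
Step 5: prey: 22+11-86=0; pred: 196+129-78=247
Step 6: prey: 0+0-0=0; pred: 247+0-98=149

Answer: 0 149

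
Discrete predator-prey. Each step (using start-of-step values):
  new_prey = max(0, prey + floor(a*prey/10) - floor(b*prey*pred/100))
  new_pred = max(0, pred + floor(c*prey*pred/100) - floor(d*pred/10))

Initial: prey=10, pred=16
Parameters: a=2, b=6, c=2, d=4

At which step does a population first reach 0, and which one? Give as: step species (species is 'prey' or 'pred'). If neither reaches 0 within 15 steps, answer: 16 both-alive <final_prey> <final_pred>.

Step 1: prey: 10+2-9=3; pred: 16+3-6=13
Step 2: prey: 3+0-2=1; pred: 13+0-5=8
Step 3: prey: 1+0-0=1; pred: 8+0-3=5
Step 4: prey: 1+0-0=1; pred: 5+0-2=3
Step 5: prey: 1+0-0=1; pred: 3+0-1=2
Step 6: prey: 1+0-0=1; pred: 2+0-0=2
Steps 7-15: state stable at prey=1, pred=2 (no change)
No extinction within 15 steps

Answer: 16 both-alive 1 2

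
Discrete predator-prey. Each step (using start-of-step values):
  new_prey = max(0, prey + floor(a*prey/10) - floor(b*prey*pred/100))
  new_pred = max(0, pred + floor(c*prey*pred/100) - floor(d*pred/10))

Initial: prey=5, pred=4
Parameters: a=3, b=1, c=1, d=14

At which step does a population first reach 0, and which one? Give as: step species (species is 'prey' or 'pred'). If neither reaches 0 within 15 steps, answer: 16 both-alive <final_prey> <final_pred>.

Step 1: prey: 5+1-0=6; pred: 4+0-5=0
First extinction: pred at step 1

Answer: 1 pred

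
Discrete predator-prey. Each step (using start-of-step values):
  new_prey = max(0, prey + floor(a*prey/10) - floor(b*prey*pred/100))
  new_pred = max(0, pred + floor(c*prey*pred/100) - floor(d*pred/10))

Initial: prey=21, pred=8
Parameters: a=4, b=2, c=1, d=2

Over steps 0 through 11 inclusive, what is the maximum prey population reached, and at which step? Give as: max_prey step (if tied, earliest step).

Answer: 63 7

Derivation:
Step 1: prey: 21+8-3=26; pred: 8+1-1=8
Step 2: prey: 26+10-4=32; pred: 8+2-1=9
Step 3: prey: 32+12-5=39; pred: 9+2-1=10
Step 4: prey: 39+15-7=47; pred: 10+3-2=11
Step 5: prey: 47+18-10=55; pred: 11+5-2=14
Step 6: prey: 55+22-15=62; pred: 14+7-2=19
Step 7: prey: 62+24-23=63; pred: 19+11-3=27
Step 8: prey: 63+25-34=54; pred: 27+17-5=39
Step 9: prey: 54+21-42=33; pred: 39+21-7=53
Step 10: prey: 33+13-34=12; pred: 53+17-10=60
Step 11: prey: 12+4-14=2; pred: 60+7-12=55
Max prey = 63 at step 7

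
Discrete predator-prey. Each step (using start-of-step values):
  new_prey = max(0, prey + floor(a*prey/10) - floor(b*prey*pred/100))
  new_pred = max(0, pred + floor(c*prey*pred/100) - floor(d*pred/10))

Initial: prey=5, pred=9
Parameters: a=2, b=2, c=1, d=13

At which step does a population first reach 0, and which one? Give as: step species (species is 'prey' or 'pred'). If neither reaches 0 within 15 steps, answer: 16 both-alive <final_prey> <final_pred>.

Step 1: prey: 5+1-0=6; pred: 9+0-11=0
First extinction: pred at step 1

Answer: 1 pred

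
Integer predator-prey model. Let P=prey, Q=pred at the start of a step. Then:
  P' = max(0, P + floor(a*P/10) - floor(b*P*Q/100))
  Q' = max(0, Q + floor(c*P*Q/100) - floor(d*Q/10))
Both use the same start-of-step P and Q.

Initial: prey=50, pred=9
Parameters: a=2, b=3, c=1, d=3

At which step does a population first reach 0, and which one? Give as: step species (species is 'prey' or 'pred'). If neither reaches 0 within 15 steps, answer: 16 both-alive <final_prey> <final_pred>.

Step 1: prey: 50+10-13=47; pred: 9+4-2=11
Step 2: prey: 47+9-15=41; pred: 11+5-3=13
Step 3: prey: 41+8-15=34; pred: 13+5-3=15
Step 4: prey: 34+6-15=25; pred: 15+5-4=16
Step 5: prey: 25+5-12=18; pred: 16+4-4=16
Step 6: prey: 18+3-8=13; pred: 16+2-4=14
Step 7: prey: 13+2-5=10; pred: 14+1-4=11
Step 8: prey: 10+2-3=9; pred: 11+1-3=9
Step 9: prey: 9+1-2=8; pred: 9+0-2=7
Step 10: prey: 8+1-1=8; pred: 7+0-2=5
Step 11: prey: 8+1-1=8; pred: 5+0-1=4
Step 12: prey: 8+1-0=9; pred: 4+0-1=3
Step 13: prey: 9+1-0=10; pred: 3+0-0=3
Step 14: prey: 10+2-0=12; pred: 3+0-0=3
Step 15: prey: 12+2-1=13; pred: 3+0-0=3
No extinction within 15 steps

Answer: 16 both-alive 13 3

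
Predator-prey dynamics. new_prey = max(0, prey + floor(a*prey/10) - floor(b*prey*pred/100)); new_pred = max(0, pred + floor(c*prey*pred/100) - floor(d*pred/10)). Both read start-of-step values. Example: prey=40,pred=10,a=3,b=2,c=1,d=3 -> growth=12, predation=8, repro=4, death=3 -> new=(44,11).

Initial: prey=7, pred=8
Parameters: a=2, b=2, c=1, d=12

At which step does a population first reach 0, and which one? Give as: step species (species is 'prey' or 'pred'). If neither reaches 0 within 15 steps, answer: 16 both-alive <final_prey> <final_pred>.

Step 1: prey: 7+1-1=7; pred: 8+0-9=0
First extinction: pred at step 1

Answer: 1 pred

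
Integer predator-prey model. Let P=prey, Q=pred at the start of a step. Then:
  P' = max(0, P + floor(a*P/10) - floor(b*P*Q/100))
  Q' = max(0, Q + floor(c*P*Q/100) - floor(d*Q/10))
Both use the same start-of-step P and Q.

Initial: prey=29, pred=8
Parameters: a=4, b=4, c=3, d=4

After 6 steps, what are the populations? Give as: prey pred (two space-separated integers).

Step 1: prey: 29+11-9=31; pred: 8+6-3=11
Step 2: prey: 31+12-13=30; pred: 11+10-4=17
Step 3: prey: 30+12-20=22; pred: 17+15-6=26
Step 4: prey: 22+8-22=8; pred: 26+17-10=33
Step 5: prey: 8+3-10=1; pred: 33+7-13=27
Step 6: prey: 1+0-1=0; pred: 27+0-10=17

Answer: 0 17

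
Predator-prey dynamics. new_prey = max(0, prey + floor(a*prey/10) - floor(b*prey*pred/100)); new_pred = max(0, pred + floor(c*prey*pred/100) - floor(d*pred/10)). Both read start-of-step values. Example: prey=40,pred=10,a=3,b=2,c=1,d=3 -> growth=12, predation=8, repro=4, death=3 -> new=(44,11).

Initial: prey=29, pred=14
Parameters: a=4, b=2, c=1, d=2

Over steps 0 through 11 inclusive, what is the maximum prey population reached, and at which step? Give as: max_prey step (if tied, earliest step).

Answer: 35 3

Derivation:
Step 1: prey: 29+11-8=32; pred: 14+4-2=16
Step 2: prey: 32+12-10=34; pred: 16+5-3=18
Step 3: prey: 34+13-12=35; pred: 18+6-3=21
Step 4: prey: 35+14-14=35; pred: 21+7-4=24
Step 5: prey: 35+14-16=33; pred: 24+8-4=28
Step 6: prey: 33+13-18=28; pred: 28+9-5=32
Step 7: prey: 28+11-17=22; pred: 32+8-6=34
Step 8: prey: 22+8-14=16; pred: 34+7-6=35
Step 9: prey: 16+6-11=11; pred: 35+5-7=33
Step 10: prey: 11+4-7=8; pred: 33+3-6=30
Step 11: prey: 8+3-4=7; pred: 30+2-6=26
Max prey = 35 at step 3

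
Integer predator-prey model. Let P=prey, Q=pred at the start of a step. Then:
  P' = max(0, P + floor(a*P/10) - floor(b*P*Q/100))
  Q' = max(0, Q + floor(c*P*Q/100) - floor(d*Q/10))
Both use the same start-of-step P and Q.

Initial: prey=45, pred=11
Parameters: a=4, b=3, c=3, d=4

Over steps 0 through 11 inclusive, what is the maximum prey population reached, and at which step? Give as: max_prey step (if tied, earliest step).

Answer: 49 1

Derivation:
Step 1: prey: 45+18-14=49; pred: 11+14-4=21
Step 2: prey: 49+19-30=38; pred: 21+30-8=43
Step 3: prey: 38+15-49=4; pred: 43+49-17=75
Step 4: prey: 4+1-9=0; pred: 75+9-30=54
Step 5: prey: 0+0-0=0; pred: 54+0-21=33
Step 6: prey: 0+0-0=0; pred: 33+0-13=20
Step 7: prey: 0+0-0=0; pred: 20+0-8=12
Step 8: prey: 0+0-0=0; pred: 12+0-4=8
Step 9: prey: 0+0-0=0; pred: 8+0-3=5
Step 10: prey: 0+0-0=0; pred: 5+0-2=3
Step 11: prey: 0+0-0=0; pred: 3+0-1=2
Max prey = 49 at step 1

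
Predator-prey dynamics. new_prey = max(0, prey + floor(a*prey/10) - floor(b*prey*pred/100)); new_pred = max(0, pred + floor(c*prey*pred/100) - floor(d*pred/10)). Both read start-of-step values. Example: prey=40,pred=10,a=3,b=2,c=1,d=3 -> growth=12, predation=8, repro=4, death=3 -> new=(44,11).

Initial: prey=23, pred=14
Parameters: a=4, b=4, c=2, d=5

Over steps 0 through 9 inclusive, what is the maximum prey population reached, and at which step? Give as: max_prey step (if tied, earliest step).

Answer: 36 9

Derivation:
Step 1: prey: 23+9-12=20; pred: 14+6-7=13
Step 2: prey: 20+8-10=18; pred: 13+5-6=12
Step 3: prey: 18+7-8=17; pred: 12+4-6=10
Step 4: prey: 17+6-6=17; pred: 10+3-5=8
Step 5: prey: 17+6-5=18; pred: 8+2-4=6
Step 6: prey: 18+7-4=21; pred: 6+2-3=5
Step 7: prey: 21+8-4=25; pred: 5+2-2=5
Step 8: prey: 25+10-5=30; pred: 5+2-2=5
Step 9: prey: 30+12-6=36; pred: 5+3-2=6
Max prey = 36 at step 9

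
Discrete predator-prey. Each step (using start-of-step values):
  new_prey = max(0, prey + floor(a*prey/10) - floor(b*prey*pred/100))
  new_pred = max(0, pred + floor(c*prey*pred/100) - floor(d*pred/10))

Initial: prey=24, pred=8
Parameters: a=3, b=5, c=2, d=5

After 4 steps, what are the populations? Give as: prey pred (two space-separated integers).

Answer: 20 5

Derivation:
Step 1: prey: 24+7-9=22; pred: 8+3-4=7
Step 2: prey: 22+6-7=21; pred: 7+3-3=7
Step 3: prey: 21+6-7=20; pred: 7+2-3=6
Step 4: prey: 20+6-6=20; pred: 6+2-3=5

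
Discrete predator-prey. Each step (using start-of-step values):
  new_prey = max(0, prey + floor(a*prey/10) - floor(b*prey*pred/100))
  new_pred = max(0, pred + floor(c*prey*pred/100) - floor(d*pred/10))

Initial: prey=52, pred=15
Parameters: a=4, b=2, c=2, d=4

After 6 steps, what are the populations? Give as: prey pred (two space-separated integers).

Step 1: prey: 52+20-15=57; pred: 15+15-6=24
Step 2: prey: 57+22-27=52; pred: 24+27-9=42
Step 3: prey: 52+20-43=29; pred: 42+43-16=69
Step 4: prey: 29+11-40=0; pred: 69+40-27=82
Step 5: prey: 0+0-0=0; pred: 82+0-32=50
Step 6: prey: 0+0-0=0; pred: 50+0-20=30

Answer: 0 30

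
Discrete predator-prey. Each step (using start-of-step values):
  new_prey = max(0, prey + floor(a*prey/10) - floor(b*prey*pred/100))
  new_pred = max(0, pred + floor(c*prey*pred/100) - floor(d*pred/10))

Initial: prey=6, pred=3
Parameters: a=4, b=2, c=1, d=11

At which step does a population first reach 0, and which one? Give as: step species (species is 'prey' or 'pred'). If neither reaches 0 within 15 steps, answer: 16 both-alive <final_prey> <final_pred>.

Answer: 1 pred

Derivation:
Step 1: prey: 6+2-0=8; pred: 3+0-3=0
First extinction: pred at step 1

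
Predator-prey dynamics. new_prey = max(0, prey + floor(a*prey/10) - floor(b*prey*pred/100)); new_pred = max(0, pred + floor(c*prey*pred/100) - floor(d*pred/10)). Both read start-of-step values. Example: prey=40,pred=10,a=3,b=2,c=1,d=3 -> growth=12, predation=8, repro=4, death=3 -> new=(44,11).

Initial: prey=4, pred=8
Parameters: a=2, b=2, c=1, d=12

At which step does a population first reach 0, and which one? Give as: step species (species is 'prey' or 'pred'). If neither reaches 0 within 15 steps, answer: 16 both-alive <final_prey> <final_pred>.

Step 1: prey: 4+0-0=4; pred: 8+0-9=0
First extinction: pred at step 1

Answer: 1 pred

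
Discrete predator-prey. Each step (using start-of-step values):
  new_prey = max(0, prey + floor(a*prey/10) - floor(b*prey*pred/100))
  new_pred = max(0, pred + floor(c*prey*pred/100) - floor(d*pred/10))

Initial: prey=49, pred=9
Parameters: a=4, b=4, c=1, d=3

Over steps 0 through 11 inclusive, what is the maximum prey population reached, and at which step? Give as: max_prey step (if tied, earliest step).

Answer: 51 1

Derivation:
Step 1: prey: 49+19-17=51; pred: 9+4-2=11
Step 2: prey: 51+20-22=49; pred: 11+5-3=13
Step 3: prey: 49+19-25=43; pred: 13+6-3=16
Step 4: prey: 43+17-27=33; pred: 16+6-4=18
Step 5: prey: 33+13-23=23; pred: 18+5-5=18
Step 6: prey: 23+9-16=16; pred: 18+4-5=17
Step 7: prey: 16+6-10=12; pred: 17+2-5=14
Step 8: prey: 12+4-6=10; pred: 14+1-4=11
Step 9: prey: 10+4-4=10; pred: 11+1-3=9
Step 10: prey: 10+4-3=11; pred: 9+0-2=7
Step 11: prey: 11+4-3=12; pred: 7+0-2=5
Max prey = 51 at step 1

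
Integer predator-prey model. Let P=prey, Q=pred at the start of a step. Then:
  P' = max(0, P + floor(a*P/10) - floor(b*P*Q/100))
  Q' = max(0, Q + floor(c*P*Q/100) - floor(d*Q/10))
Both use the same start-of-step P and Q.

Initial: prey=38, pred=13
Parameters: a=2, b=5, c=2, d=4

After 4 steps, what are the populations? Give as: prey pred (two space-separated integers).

Answer: 1 8

Derivation:
Step 1: prey: 38+7-24=21; pred: 13+9-5=17
Step 2: prey: 21+4-17=8; pred: 17+7-6=18
Step 3: prey: 8+1-7=2; pred: 18+2-7=13
Step 4: prey: 2+0-1=1; pred: 13+0-5=8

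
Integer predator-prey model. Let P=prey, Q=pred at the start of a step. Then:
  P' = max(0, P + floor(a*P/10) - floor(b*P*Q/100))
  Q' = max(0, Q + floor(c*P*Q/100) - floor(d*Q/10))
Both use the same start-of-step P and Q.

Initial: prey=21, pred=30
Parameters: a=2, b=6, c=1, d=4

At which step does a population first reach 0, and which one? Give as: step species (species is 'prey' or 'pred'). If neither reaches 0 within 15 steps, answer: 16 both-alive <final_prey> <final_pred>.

Step 1: prey: 21+4-37=0; pred: 30+6-12=24
First extinction: prey at step 1

Answer: 1 prey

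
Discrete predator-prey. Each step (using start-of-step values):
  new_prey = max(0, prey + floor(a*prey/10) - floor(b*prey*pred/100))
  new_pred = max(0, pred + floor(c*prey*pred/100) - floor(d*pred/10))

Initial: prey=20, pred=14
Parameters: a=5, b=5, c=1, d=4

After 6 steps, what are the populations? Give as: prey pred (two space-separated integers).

Answer: 37 4

Derivation:
Step 1: prey: 20+10-14=16; pred: 14+2-5=11
Step 2: prey: 16+8-8=16; pred: 11+1-4=8
Step 3: prey: 16+8-6=18; pred: 8+1-3=6
Step 4: prey: 18+9-5=22; pred: 6+1-2=5
Step 5: prey: 22+11-5=28; pred: 5+1-2=4
Step 6: prey: 28+14-5=37; pred: 4+1-1=4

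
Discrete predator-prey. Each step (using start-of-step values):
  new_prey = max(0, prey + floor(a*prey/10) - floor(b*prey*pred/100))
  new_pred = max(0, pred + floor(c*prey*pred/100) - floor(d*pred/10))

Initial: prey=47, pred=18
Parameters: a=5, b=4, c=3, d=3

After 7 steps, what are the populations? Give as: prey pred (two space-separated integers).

Answer: 0 13

Derivation:
Step 1: prey: 47+23-33=37; pred: 18+25-5=38
Step 2: prey: 37+18-56=0; pred: 38+42-11=69
Step 3: prey: 0+0-0=0; pred: 69+0-20=49
Step 4: prey: 0+0-0=0; pred: 49+0-14=35
Step 5: prey: 0+0-0=0; pred: 35+0-10=25
Step 6: prey: 0+0-0=0; pred: 25+0-7=18
Step 7: prey: 0+0-0=0; pred: 18+0-5=13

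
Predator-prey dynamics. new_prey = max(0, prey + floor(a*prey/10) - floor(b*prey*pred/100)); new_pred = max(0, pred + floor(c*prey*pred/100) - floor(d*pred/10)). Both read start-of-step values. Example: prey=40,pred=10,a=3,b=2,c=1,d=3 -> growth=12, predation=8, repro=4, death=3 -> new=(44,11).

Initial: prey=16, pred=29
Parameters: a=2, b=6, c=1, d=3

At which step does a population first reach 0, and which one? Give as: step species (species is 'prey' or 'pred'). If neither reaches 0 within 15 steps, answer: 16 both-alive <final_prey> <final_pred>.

Answer: 1 prey

Derivation:
Step 1: prey: 16+3-27=0; pred: 29+4-8=25
First extinction: prey at step 1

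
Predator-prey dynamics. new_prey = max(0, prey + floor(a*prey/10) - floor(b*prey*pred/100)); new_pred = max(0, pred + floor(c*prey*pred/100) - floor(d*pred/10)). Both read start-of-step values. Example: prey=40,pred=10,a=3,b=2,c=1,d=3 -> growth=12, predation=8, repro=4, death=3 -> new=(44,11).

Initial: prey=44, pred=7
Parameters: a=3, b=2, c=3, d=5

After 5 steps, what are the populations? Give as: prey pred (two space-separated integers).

Answer: 0 72

Derivation:
Step 1: prey: 44+13-6=51; pred: 7+9-3=13
Step 2: prey: 51+15-13=53; pred: 13+19-6=26
Step 3: prey: 53+15-27=41; pred: 26+41-13=54
Step 4: prey: 41+12-44=9; pred: 54+66-27=93
Step 5: prey: 9+2-16=0; pred: 93+25-46=72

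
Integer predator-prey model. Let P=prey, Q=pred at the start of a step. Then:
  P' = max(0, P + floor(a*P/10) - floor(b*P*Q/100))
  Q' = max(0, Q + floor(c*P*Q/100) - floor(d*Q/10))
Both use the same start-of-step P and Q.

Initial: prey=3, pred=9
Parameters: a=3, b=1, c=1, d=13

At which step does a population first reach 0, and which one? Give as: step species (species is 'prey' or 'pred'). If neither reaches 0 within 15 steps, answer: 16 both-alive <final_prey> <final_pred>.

Step 1: prey: 3+0-0=3; pred: 9+0-11=0
First extinction: pred at step 1

Answer: 1 pred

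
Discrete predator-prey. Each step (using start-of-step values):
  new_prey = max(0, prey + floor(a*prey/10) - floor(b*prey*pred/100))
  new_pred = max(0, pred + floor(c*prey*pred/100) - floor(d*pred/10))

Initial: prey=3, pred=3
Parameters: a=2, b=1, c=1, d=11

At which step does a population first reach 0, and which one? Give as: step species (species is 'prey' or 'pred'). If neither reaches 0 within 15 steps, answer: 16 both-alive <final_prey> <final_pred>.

Step 1: prey: 3+0-0=3; pred: 3+0-3=0
First extinction: pred at step 1

Answer: 1 pred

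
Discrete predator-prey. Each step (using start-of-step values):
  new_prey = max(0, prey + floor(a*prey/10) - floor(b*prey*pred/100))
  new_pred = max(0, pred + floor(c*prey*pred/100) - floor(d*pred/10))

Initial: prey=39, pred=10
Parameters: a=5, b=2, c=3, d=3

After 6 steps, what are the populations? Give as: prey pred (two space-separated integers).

Step 1: prey: 39+19-7=51; pred: 10+11-3=18
Step 2: prey: 51+25-18=58; pred: 18+27-5=40
Step 3: prey: 58+29-46=41; pred: 40+69-12=97
Step 4: prey: 41+20-79=0; pred: 97+119-29=187
Step 5: prey: 0+0-0=0; pred: 187+0-56=131
Step 6: prey: 0+0-0=0; pred: 131+0-39=92

Answer: 0 92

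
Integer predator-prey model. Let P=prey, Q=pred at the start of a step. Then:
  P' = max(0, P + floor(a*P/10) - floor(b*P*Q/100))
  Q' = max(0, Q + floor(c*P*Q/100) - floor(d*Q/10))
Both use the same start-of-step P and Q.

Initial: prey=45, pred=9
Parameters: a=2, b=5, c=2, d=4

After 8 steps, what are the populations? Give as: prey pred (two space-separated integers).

Step 1: prey: 45+9-20=34; pred: 9+8-3=14
Step 2: prey: 34+6-23=17; pred: 14+9-5=18
Step 3: prey: 17+3-15=5; pred: 18+6-7=17
Step 4: prey: 5+1-4=2; pred: 17+1-6=12
Step 5: prey: 2+0-1=1; pred: 12+0-4=8
Step 6: prey: 1+0-0=1; pred: 8+0-3=5
Step 7: prey: 1+0-0=1; pred: 5+0-2=3
Step 8: prey: 1+0-0=1; pred: 3+0-1=2

Answer: 1 2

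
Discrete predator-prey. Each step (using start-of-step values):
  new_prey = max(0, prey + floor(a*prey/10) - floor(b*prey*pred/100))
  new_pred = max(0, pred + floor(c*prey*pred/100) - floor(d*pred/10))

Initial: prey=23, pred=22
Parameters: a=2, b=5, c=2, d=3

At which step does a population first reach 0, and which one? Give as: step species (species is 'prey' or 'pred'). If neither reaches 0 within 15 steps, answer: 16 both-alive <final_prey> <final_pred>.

Step 1: prey: 23+4-25=2; pred: 22+10-6=26
Step 2: prey: 2+0-2=0; pred: 26+1-7=20
First extinction: prey at step 2

Answer: 2 prey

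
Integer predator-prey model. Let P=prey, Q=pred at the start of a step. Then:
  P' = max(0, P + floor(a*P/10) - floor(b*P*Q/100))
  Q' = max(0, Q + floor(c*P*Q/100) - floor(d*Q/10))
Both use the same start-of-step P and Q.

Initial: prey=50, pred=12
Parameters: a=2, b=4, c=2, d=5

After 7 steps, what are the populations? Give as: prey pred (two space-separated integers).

Answer: 2 2

Derivation:
Step 1: prey: 50+10-24=36; pred: 12+12-6=18
Step 2: prey: 36+7-25=18; pred: 18+12-9=21
Step 3: prey: 18+3-15=6; pred: 21+7-10=18
Step 4: prey: 6+1-4=3; pred: 18+2-9=11
Step 5: prey: 3+0-1=2; pred: 11+0-5=6
Step 6: prey: 2+0-0=2; pred: 6+0-3=3
Step 7: prey: 2+0-0=2; pred: 3+0-1=2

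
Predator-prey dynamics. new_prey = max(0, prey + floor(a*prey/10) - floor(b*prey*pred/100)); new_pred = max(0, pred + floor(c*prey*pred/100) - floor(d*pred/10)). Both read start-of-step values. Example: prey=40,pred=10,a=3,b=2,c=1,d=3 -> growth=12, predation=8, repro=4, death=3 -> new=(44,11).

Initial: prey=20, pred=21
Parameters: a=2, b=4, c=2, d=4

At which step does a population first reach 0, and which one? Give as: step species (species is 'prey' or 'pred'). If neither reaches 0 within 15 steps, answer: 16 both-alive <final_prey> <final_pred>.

Step 1: prey: 20+4-16=8; pred: 21+8-8=21
Step 2: prey: 8+1-6=3; pred: 21+3-8=16
Step 3: prey: 3+0-1=2; pred: 16+0-6=10
Step 4: prey: 2+0-0=2; pred: 10+0-4=6
Step 5: prey: 2+0-0=2; pred: 6+0-2=4
Step 6: prey: 2+0-0=2; pred: 4+0-1=3
Step 7: prey: 2+0-0=2; pred: 3+0-1=2
Step 8: prey: 2+0-0=2; pred: 2+0-0=2
Steps 9-15: state stable at prey=2, pred=2 (no change)
No extinction within 15 steps

Answer: 16 both-alive 2 2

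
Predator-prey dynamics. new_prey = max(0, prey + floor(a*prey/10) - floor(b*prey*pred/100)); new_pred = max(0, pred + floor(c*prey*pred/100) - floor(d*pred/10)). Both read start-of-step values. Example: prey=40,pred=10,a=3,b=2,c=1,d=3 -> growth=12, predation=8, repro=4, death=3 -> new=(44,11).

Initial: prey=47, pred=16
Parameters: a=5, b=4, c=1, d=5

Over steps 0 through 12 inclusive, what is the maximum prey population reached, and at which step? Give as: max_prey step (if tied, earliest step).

Answer: 107 11

Derivation:
Step 1: prey: 47+23-30=40; pred: 16+7-8=15
Step 2: prey: 40+20-24=36; pred: 15+6-7=14
Step 3: prey: 36+18-20=34; pred: 14+5-7=12
Step 4: prey: 34+17-16=35; pred: 12+4-6=10
Step 5: prey: 35+17-14=38; pred: 10+3-5=8
Step 6: prey: 38+19-12=45; pred: 8+3-4=7
Step 7: prey: 45+22-12=55; pred: 7+3-3=7
Step 8: prey: 55+27-15=67; pred: 7+3-3=7
Step 9: prey: 67+33-18=82; pred: 7+4-3=8
Step 10: prey: 82+41-26=97; pred: 8+6-4=10
Step 11: prey: 97+48-38=107; pred: 10+9-5=14
Step 12: prey: 107+53-59=101; pred: 14+14-7=21
Max prey = 107 at step 11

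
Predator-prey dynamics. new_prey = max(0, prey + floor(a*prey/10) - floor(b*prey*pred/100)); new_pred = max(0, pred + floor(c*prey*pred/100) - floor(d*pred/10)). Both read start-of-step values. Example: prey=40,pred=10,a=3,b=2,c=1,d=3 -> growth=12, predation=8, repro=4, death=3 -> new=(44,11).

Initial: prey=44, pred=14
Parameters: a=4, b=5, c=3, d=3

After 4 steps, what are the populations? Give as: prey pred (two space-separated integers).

Answer: 0 24

Derivation:
Step 1: prey: 44+17-30=31; pred: 14+18-4=28
Step 2: prey: 31+12-43=0; pred: 28+26-8=46
Step 3: prey: 0+0-0=0; pred: 46+0-13=33
Step 4: prey: 0+0-0=0; pred: 33+0-9=24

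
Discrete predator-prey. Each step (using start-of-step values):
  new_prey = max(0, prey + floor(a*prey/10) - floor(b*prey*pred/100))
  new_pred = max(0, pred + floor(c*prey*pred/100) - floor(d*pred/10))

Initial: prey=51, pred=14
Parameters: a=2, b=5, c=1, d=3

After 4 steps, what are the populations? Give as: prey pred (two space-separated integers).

Step 1: prey: 51+10-35=26; pred: 14+7-4=17
Step 2: prey: 26+5-22=9; pred: 17+4-5=16
Step 3: prey: 9+1-7=3; pred: 16+1-4=13
Step 4: prey: 3+0-1=2; pred: 13+0-3=10

Answer: 2 10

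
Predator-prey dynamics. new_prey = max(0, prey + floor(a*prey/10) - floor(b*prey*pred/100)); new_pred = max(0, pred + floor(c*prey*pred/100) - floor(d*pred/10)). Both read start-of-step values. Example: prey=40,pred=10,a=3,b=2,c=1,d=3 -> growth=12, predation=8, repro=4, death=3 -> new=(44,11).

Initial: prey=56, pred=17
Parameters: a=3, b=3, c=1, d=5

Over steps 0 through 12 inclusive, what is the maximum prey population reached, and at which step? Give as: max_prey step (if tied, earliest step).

Answer: 81 12

Derivation:
Step 1: prey: 56+16-28=44; pred: 17+9-8=18
Step 2: prey: 44+13-23=34; pred: 18+7-9=16
Step 3: prey: 34+10-16=28; pred: 16+5-8=13
Step 4: prey: 28+8-10=26; pred: 13+3-6=10
Step 5: prey: 26+7-7=26; pred: 10+2-5=7
Step 6: prey: 26+7-5=28; pred: 7+1-3=5
Step 7: prey: 28+8-4=32; pred: 5+1-2=4
Step 8: prey: 32+9-3=38; pred: 4+1-2=3
Step 9: prey: 38+11-3=46; pred: 3+1-1=3
Step 10: prey: 46+13-4=55; pred: 3+1-1=3
Step 11: prey: 55+16-4=67; pred: 3+1-1=3
Step 12: prey: 67+20-6=81; pred: 3+2-1=4
Max prey = 81 at step 12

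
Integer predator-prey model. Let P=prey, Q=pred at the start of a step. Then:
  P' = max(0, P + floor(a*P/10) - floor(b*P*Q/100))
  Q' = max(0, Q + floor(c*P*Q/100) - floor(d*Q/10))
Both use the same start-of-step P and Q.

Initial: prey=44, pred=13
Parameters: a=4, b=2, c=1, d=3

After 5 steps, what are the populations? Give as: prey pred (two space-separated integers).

Step 1: prey: 44+17-11=50; pred: 13+5-3=15
Step 2: prey: 50+20-15=55; pred: 15+7-4=18
Step 3: prey: 55+22-19=58; pred: 18+9-5=22
Step 4: prey: 58+23-25=56; pred: 22+12-6=28
Step 5: prey: 56+22-31=47; pred: 28+15-8=35

Answer: 47 35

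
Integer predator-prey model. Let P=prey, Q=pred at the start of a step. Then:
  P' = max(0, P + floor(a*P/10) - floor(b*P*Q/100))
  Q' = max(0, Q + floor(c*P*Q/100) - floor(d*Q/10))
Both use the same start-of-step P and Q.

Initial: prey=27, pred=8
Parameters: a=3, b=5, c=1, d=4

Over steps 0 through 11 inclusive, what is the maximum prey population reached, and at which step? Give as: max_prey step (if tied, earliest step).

Step 1: prey: 27+8-10=25; pred: 8+2-3=7
Step 2: prey: 25+7-8=24; pred: 7+1-2=6
Step 3: prey: 24+7-7=24; pred: 6+1-2=5
Step 4: prey: 24+7-6=25; pred: 5+1-2=4
Step 5: prey: 25+7-5=27; pred: 4+1-1=4
Step 6: prey: 27+8-5=30; pred: 4+1-1=4
Step 7: prey: 30+9-6=33; pred: 4+1-1=4
Step 8: prey: 33+9-6=36; pred: 4+1-1=4
Step 9: prey: 36+10-7=39; pred: 4+1-1=4
Step 10: prey: 39+11-7=43; pred: 4+1-1=4
Step 11: prey: 43+12-8=47; pred: 4+1-1=4
Max prey = 47 at step 11

Answer: 47 11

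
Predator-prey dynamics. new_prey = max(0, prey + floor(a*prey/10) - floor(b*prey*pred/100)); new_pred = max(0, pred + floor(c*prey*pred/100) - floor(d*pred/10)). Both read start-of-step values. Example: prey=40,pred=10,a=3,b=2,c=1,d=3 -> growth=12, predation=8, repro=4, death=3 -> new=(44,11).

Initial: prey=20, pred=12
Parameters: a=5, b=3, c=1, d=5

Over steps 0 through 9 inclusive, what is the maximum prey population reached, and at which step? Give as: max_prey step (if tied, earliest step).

Answer: 226 9

Derivation:
Step 1: prey: 20+10-7=23; pred: 12+2-6=8
Step 2: prey: 23+11-5=29; pred: 8+1-4=5
Step 3: prey: 29+14-4=39; pred: 5+1-2=4
Step 4: prey: 39+19-4=54; pred: 4+1-2=3
Step 5: prey: 54+27-4=77; pred: 3+1-1=3
Step 6: prey: 77+38-6=109; pred: 3+2-1=4
Step 7: prey: 109+54-13=150; pred: 4+4-2=6
Step 8: prey: 150+75-27=198; pred: 6+9-3=12
Step 9: prey: 198+99-71=226; pred: 12+23-6=29
Max prey = 226 at step 9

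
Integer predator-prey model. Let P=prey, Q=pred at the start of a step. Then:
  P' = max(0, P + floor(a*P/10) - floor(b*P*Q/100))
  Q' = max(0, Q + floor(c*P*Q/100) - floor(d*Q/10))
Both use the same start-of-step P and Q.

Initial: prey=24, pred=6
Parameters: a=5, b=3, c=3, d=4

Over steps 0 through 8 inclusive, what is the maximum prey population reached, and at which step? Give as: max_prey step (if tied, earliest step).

Step 1: prey: 24+12-4=32; pred: 6+4-2=8
Step 2: prey: 32+16-7=41; pred: 8+7-3=12
Step 3: prey: 41+20-14=47; pred: 12+14-4=22
Step 4: prey: 47+23-31=39; pred: 22+31-8=45
Step 5: prey: 39+19-52=6; pred: 45+52-18=79
Step 6: prey: 6+3-14=0; pred: 79+14-31=62
Step 7: prey: 0+0-0=0; pred: 62+0-24=38
Step 8: prey: 0+0-0=0; pred: 38+0-15=23
Max prey = 47 at step 3

Answer: 47 3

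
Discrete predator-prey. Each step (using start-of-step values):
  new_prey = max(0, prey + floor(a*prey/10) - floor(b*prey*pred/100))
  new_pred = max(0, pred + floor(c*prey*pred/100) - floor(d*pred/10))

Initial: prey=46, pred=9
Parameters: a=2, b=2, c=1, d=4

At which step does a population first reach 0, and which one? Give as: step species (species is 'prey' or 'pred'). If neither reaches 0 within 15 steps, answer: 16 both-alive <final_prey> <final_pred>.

Step 1: prey: 46+9-8=47; pred: 9+4-3=10
Step 2: prey: 47+9-9=47; pred: 10+4-4=10
Steps 3-15: state stable at prey=47, pred=10 (no change)
No extinction within 15 steps

Answer: 16 both-alive 47 10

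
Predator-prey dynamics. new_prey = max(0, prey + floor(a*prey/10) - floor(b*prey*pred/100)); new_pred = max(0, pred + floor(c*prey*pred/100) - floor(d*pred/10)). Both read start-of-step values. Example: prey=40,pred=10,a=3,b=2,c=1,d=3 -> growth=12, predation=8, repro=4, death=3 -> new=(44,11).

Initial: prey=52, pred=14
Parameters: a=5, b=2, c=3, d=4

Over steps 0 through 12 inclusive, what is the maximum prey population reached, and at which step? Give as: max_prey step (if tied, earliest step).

Step 1: prey: 52+26-14=64; pred: 14+21-5=30
Step 2: prey: 64+32-38=58; pred: 30+57-12=75
Step 3: prey: 58+29-87=0; pred: 75+130-30=175
Step 4: prey: 0+0-0=0; pred: 175+0-70=105
Step 5: prey: 0+0-0=0; pred: 105+0-42=63
Step 6: prey: 0+0-0=0; pred: 63+0-25=38
Step 7: prey: 0+0-0=0; pred: 38+0-15=23
Step 8: prey: 0+0-0=0; pred: 23+0-9=14
Step 9: prey: 0+0-0=0; pred: 14+0-5=9
Step 10: prey: 0+0-0=0; pred: 9+0-3=6
Step 11: prey: 0+0-0=0; pred: 6+0-2=4
Step 12: prey: 0+0-0=0; pred: 4+0-1=3
Max prey = 64 at step 1

Answer: 64 1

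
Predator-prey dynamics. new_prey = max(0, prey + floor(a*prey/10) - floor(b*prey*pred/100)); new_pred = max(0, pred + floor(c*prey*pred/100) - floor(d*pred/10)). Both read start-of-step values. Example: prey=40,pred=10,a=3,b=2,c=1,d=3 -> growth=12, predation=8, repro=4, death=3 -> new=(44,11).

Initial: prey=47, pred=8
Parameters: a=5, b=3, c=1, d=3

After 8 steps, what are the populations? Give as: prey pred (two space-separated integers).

Answer: 0 33

Derivation:
Step 1: prey: 47+23-11=59; pred: 8+3-2=9
Step 2: prey: 59+29-15=73; pred: 9+5-2=12
Step 3: prey: 73+36-26=83; pred: 12+8-3=17
Step 4: prey: 83+41-42=82; pred: 17+14-5=26
Step 5: prey: 82+41-63=60; pred: 26+21-7=40
Step 6: prey: 60+30-72=18; pred: 40+24-12=52
Step 7: prey: 18+9-28=0; pred: 52+9-15=46
Step 8: prey: 0+0-0=0; pred: 46+0-13=33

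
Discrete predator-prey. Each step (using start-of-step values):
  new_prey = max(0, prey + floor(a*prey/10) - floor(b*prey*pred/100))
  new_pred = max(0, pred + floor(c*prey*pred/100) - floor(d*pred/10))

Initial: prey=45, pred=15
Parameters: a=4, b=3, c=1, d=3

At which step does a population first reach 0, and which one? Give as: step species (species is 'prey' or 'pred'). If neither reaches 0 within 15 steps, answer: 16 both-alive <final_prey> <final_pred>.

Step 1: prey: 45+18-20=43; pred: 15+6-4=17
Step 2: prey: 43+17-21=39; pred: 17+7-5=19
Step 3: prey: 39+15-22=32; pred: 19+7-5=21
Step 4: prey: 32+12-20=24; pred: 21+6-6=21
Step 5: prey: 24+9-15=18; pred: 21+5-6=20
Step 6: prey: 18+7-10=15; pred: 20+3-6=17
Step 7: prey: 15+6-7=14; pred: 17+2-5=14
Step 8: prey: 14+5-5=14; pred: 14+1-4=11
Step 9: prey: 14+5-4=15; pred: 11+1-3=9
Step 10: prey: 15+6-4=17; pred: 9+1-2=8
Step 11: prey: 17+6-4=19; pred: 8+1-2=7
Step 12: prey: 19+7-3=23; pred: 7+1-2=6
Step 13: prey: 23+9-4=28; pred: 6+1-1=6
Step 14: prey: 28+11-5=34; pred: 6+1-1=6
Step 15: prey: 34+13-6=41; pred: 6+2-1=7
No extinction within 15 steps

Answer: 16 both-alive 41 7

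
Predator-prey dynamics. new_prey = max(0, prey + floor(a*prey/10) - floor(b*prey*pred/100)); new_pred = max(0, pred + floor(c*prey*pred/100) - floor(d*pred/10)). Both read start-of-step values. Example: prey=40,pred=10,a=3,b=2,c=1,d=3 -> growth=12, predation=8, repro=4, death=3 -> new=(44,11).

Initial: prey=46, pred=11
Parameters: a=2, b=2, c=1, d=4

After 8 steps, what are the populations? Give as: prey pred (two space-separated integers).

Answer: 31 11

Derivation:
Step 1: prey: 46+9-10=45; pred: 11+5-4=12
Step 2: prey: 45+9-10=44; pred: 12+5-4=13
Step 3: prey: 44+8-11=41; pred: 13+5-5=13
Step 4: prey: 41+8-10=39; pred: 13+5-5=13
Step 5: prey: 39+7-10=36; pred: 13+5-5=13
Step 6: prey: 36+7-9=34; pred: 13+4-5=12
Step 7: prey: 34+6-8=32; pred: 12+4-4=12
Step 8: prey: 32+6-7=31; pred: 12+3-4=11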